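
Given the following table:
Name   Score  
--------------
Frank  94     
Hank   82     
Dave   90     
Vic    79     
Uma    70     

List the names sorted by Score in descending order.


Sorting by Score (descending):
  Frank: 94
  Dave: 90
  Hank: 82
  Vic: 79
  Uma: 70


ANSWER: Frank, Dave, Hank, Vic, Uma


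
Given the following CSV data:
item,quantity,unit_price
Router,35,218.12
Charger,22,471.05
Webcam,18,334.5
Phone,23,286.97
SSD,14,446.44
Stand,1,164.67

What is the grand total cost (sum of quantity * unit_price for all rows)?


Computing row totals:
  Router: 35 * 218.12 = 7634.2
  Charger: 22 * 471.05 = 10363.1
  Webcam: 18 * 334.5 = 6021.0
  Phone: 23 * 286.97 = 6600.31
  SSD: 14 * 446.44 = 6250.16
  Stand: 1 * 164.67 = 164.67
Grand total = 7634.2 + 10363.1 + 6021.0 + 6600.31 + 6250.16 + 164.67 = 37033.44

ANSWER: 37033.44


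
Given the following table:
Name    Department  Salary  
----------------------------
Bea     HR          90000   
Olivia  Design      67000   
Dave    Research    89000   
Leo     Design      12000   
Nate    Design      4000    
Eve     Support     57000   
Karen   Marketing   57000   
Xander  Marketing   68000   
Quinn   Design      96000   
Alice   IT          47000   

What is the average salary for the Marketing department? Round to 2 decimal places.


Marketing department members:
  Karen: 57000
  Xander: 68000
Sum = 125000
Count = 2
Average = 125000 / 2 = 62500.00

ANSWER: 62500.00


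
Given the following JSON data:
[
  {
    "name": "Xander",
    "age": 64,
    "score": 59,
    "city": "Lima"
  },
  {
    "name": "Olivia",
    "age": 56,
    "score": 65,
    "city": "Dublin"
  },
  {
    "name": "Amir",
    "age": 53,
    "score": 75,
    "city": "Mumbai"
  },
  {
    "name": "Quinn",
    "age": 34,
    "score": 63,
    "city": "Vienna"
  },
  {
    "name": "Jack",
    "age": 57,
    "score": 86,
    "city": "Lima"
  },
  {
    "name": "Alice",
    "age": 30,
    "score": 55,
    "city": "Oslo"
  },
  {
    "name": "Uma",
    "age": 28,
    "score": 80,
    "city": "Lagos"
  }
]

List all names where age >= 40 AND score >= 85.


Checking both conditions:
  Xander (age=64, score=59) -> no
  Olivia (age=56, score=65) -> no
  Amir (age=53, score=75) -> no
  Quinn (age=34, score=63) -> no
  Jack (age=57, score=86) -> YES
  Alice (age=30, score=55) -> no
  Uma (age=28, score=80) -> no


ANSWER: Jack


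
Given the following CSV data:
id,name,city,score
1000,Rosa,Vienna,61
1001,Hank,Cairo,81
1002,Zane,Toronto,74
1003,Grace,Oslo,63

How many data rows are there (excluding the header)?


Counting rows (excluding header):
Header: id,name,city,score
Data rows: 4

ANSWER: 4


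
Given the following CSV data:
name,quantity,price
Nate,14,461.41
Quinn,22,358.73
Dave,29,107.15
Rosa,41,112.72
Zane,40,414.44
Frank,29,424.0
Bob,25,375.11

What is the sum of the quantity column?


Values in 'quantity' column:
  Row 1: 14
  Row 2: 22
  Row 3: 29
  Row 4: 41
  Row 5: 40
  Row 6: 29
  Row 7: 25
Sum = 14 + 22 + 29 + 41 + 40 + 29 + 25 = 200

ANSWER: 200


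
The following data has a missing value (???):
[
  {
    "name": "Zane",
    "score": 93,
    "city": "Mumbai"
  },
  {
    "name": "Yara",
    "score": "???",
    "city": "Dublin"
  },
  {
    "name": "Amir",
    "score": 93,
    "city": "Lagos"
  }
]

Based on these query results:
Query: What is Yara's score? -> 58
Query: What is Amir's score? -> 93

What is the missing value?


The missing value is Yara's score
From query: Yara's score = 58

ANSWER: 58


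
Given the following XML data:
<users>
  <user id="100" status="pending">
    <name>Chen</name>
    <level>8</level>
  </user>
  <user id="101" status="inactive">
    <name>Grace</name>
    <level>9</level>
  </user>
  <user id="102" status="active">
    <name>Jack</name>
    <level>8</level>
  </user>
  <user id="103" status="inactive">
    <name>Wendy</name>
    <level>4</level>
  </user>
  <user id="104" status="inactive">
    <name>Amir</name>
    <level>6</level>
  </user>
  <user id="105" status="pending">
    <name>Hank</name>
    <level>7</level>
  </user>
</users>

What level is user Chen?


Finding user: Chen
<level>8</level>

ANSWER: 8


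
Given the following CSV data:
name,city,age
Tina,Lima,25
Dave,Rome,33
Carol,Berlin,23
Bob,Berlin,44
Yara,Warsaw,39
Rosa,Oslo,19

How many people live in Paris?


Scanning city column for 'Paris':
Total matches: 0

ANSWER: 0


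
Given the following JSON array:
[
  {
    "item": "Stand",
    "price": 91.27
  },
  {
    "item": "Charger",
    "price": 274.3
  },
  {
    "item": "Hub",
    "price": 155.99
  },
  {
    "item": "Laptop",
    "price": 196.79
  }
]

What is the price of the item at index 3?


Array index 3 -> Laptop
price = 196.79

ANSWER: 196.79


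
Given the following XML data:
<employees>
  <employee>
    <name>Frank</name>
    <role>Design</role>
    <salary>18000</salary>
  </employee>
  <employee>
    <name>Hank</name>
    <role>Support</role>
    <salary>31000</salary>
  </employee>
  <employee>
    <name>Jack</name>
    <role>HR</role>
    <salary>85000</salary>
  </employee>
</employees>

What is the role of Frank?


Searching for <employee> with <name>Frank</name>
Found at position 1
<role>Design</role>

ANSWER: Design


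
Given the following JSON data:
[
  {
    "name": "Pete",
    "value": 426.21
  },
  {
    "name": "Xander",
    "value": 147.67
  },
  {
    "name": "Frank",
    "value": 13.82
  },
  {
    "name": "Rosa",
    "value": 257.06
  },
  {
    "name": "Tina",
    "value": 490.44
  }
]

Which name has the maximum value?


Comparing values:
  Pete: 426.21
  Xander: 147.67
  Frank: 13.82
  Rosa: 257.06
  Tina: 490.44
Maximum: Tina (490.44)

ANSWER: Tina


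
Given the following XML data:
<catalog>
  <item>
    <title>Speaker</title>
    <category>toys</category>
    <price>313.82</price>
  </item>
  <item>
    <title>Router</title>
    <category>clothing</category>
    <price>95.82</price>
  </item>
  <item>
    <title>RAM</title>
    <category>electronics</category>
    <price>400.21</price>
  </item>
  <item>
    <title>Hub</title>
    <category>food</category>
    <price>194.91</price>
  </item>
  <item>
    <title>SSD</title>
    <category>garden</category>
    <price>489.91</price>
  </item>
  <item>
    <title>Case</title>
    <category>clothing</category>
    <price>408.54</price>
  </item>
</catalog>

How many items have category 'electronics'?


Scanning <item> elements for <category>electronics</category>:
  Item 3: RAM -> MATCH
Count: 1

ANSWER: 1


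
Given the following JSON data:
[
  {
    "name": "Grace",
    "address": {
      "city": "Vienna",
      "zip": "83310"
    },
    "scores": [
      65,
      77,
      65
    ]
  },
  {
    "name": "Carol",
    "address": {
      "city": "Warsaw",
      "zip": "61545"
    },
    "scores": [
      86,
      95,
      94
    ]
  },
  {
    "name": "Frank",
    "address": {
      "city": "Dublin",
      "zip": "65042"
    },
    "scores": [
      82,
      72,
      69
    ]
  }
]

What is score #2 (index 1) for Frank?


Path: records[2].scores[1]
Value: 72

ANSWER: 72


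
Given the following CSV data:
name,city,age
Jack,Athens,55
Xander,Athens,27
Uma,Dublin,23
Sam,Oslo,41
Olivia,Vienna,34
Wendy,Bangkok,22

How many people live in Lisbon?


Scanning city column for 'Lisbon':
Total matches: 0

ANSWER: 0


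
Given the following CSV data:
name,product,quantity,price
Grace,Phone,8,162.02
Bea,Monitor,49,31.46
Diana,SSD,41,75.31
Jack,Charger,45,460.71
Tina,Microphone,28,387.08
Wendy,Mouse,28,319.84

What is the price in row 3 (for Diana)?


Row 3: Diana
Column 'price' = 75.31

ANSWER: 75.31


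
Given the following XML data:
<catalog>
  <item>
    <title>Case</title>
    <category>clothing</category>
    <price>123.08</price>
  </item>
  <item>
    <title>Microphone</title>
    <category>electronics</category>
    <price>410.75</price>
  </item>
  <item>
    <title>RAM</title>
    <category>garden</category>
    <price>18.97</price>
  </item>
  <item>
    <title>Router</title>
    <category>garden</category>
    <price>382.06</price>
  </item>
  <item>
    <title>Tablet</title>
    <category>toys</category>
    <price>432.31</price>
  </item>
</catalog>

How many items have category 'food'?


Scanning <item> elements for <category>food</category>:
Count: 0

ANSWER: 0


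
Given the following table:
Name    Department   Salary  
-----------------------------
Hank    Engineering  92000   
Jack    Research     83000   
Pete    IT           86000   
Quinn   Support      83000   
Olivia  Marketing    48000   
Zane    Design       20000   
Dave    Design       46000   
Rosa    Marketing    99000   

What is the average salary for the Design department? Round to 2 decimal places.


Design department members:
  Zane: 20000
  Dave: 46000
Sum = 66000
Count = 2
Average = 66000 / 2 = 33000.00

ANSWER: 33000.00


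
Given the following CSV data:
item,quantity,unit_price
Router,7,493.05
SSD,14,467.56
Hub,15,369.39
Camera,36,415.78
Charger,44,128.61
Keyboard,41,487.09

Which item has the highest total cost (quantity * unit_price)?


Computing row totals:
  Router: 3451.35
  SSD: 6545.84
  Hub: 5540.85
  Camera: 14968.08
  Charger: 5658.84
  Keyboard: 19970.69
Maximum: Keyboard (19970.69)

ANSWER: Keyboard


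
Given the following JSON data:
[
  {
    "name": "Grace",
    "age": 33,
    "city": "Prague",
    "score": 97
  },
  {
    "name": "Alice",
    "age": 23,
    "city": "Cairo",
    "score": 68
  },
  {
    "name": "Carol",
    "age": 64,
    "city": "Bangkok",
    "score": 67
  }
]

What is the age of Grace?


Looking up record where name = Grace
Record index: 0
Field 'age' = 33

ANSWER: 33


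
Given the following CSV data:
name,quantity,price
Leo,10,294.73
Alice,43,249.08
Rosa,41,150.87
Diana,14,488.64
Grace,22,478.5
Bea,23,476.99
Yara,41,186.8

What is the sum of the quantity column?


Values in 'quantity' column:
  Row 1: 10
  Row 2: 43
  Row 3: 41
  Row 4: 14
  Row 5: 22
  Row 6: 23
  Row 7: 41
Sum = 10 + 43 + 41 + 14 + 22 + 23 + 41 = 194

ANSWER: 194


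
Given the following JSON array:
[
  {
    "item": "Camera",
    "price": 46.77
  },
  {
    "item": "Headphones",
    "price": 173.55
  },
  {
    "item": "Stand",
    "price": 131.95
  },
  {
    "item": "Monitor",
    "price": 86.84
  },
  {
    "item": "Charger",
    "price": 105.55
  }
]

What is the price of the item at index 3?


Array index 3 -> Monitor
price = 86.84

ANSWER: 86.84


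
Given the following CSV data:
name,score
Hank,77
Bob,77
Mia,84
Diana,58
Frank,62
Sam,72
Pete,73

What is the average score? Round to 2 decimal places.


Scores: 77, 77, 84, 58, 62, 72, 73
Sum = 503
Count = 7
Average = 503 / 7 = 71.86

ANSWER: 71.86


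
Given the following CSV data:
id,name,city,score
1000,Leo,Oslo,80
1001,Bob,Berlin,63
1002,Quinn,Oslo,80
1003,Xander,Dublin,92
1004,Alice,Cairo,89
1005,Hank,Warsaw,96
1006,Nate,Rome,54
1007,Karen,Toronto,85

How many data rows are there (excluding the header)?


Counting rows (excluding header):
Header: id,name,city,score
Data rows: 8

ANSWER: 8


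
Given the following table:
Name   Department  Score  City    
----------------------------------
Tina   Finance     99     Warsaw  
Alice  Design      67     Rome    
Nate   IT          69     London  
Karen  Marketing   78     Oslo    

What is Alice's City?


Row 2: Alice
City = Rome

ANSWER: Rome


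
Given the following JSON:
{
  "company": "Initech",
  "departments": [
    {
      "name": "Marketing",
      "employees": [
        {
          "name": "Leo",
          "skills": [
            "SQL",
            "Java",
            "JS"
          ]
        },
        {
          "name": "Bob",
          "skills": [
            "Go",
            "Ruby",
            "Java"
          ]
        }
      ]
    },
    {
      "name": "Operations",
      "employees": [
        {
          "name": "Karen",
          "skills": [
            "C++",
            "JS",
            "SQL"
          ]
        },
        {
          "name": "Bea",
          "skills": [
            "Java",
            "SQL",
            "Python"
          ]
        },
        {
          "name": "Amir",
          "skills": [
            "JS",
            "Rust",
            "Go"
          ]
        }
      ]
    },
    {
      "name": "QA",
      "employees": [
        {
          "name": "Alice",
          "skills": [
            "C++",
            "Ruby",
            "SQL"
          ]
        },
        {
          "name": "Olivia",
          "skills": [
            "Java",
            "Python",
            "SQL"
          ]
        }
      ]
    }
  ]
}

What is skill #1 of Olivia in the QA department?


Path: departments[2].employees[1].skills[0]
Value: Java

ANSWER: Java


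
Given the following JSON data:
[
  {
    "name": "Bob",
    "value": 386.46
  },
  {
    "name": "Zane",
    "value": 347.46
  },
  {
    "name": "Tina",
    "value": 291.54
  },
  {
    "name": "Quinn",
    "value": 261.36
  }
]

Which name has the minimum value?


Comparing values:
  Bob: 386.46
  Zane: 347.46
  Tina: 291.54
  Quinn: 261.36
Minimum: Quinn (261.36)

ANSWER: Quinn


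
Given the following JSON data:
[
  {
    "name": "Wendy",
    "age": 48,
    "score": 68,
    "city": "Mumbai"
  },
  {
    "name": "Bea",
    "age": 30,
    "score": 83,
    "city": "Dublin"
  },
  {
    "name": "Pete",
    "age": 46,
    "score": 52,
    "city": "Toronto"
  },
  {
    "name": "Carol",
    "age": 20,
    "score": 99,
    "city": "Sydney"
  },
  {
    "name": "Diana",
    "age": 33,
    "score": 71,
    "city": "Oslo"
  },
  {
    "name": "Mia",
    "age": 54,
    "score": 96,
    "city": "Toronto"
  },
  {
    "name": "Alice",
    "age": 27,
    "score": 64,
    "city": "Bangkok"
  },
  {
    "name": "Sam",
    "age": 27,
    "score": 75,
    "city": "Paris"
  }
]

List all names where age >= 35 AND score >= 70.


Checking both conditions:
  Wendy (age=48, score=68) -> no
  Bea (age=30, score=83) -> no
  Pete (age=46, score=52) -> no
  Carol (age=20, score=99) -> no
  Diana (age=33, score=71) -> no
  Mia (age=54, score=96) -> YES
  Alice (age=27, score=64) -> no
  Sam (age=27, score=75) -> no


ANSWER: Mia


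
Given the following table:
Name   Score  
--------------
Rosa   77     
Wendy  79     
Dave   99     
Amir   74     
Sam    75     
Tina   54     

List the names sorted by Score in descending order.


Sorting by Score (descending):
  Dave: 99
  Wendy: 79
  Rosa: 77
  Sam: 75
  Amir: 74
  Tina: 54


ANSWER: Dave, Wendy, Rosa, Sam, Amir, Tina


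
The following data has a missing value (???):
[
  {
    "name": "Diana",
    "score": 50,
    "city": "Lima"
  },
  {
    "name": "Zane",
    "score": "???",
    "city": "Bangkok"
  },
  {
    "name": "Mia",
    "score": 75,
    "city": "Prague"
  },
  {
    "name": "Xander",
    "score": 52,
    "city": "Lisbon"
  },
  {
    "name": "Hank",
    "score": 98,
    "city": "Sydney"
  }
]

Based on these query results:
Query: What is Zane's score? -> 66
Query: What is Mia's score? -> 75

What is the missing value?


The missing value is Zane's score
From query: Zane's score = 66

ANSWER: 66


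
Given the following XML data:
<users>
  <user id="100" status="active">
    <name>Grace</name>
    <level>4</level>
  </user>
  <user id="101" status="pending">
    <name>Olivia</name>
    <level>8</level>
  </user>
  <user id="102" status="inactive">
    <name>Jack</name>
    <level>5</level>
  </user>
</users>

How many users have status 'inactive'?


Counting users with status='inactive':
  Jack (id=102) -> MATCH
Count: 1

ANSWER: 1


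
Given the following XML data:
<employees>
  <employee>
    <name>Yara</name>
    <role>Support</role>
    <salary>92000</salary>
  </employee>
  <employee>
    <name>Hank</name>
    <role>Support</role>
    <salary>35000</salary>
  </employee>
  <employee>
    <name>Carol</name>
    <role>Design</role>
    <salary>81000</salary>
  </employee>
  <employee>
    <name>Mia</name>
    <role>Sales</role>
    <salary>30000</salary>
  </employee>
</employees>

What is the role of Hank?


Searching for <employee> with <name>Hank</name>
Found at position 2
<role>Support</role>

ANSWER: Support


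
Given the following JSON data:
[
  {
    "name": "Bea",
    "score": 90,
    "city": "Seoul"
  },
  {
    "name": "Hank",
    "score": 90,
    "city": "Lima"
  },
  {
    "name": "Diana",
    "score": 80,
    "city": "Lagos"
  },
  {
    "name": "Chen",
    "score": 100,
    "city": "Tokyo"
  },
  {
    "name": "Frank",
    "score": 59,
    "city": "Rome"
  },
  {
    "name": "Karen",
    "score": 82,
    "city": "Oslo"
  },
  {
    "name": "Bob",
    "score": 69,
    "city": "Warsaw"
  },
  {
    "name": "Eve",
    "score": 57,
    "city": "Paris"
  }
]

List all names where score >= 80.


Filtering records where score >= 80:
  Bea (score=90) -> YES
  Hank (score=90) -> YES
  Diana (score=80) -> YES
  Chen (score=100) -> YES
  Frank (score=59) -> no
  Karen (score=82) -> YES
  Bob (score=69) -> no
  Eve (score=57) -> no


ANSWER: Bea, Hank, Diana, Chen, Karen


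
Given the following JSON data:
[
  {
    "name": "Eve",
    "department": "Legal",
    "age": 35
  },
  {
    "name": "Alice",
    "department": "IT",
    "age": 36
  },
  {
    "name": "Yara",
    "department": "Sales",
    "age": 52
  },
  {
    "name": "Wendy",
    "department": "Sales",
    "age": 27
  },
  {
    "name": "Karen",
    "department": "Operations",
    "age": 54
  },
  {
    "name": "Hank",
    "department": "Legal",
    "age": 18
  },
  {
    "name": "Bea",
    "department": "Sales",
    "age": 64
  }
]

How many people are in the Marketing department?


Scanning records for department = Marketing
  No matches found
Count: 0

ANSWER: 0


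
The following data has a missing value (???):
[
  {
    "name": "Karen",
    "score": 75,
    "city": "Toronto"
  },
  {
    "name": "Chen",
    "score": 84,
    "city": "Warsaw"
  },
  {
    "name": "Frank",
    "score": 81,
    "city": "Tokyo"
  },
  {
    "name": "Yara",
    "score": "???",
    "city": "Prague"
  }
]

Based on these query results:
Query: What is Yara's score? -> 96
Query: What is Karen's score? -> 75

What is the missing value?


The missing value is Yara's score
From query: Yara's score = 96

ANSWER: 96


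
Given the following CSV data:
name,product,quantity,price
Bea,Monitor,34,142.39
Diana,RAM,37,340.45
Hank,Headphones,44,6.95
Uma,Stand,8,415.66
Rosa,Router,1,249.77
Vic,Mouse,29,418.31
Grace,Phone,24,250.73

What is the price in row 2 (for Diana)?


Row 2: Diana
Column 'price' = 340.45

ANSWER: 340.45


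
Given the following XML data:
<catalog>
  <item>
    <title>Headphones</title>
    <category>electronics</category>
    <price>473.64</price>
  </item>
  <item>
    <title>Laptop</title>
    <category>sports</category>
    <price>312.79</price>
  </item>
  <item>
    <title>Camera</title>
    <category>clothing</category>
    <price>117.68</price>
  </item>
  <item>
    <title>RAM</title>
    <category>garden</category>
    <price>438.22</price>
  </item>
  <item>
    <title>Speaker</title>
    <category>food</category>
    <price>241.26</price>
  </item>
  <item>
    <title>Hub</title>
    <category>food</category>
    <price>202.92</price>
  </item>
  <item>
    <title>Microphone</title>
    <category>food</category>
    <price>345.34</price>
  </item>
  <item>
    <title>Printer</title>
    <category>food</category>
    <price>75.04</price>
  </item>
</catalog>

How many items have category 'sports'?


Scanning <item> elements for <category>sports</category>:
  Item 2: Laptop -> MATCH
Count: 1

ANSWER: 1


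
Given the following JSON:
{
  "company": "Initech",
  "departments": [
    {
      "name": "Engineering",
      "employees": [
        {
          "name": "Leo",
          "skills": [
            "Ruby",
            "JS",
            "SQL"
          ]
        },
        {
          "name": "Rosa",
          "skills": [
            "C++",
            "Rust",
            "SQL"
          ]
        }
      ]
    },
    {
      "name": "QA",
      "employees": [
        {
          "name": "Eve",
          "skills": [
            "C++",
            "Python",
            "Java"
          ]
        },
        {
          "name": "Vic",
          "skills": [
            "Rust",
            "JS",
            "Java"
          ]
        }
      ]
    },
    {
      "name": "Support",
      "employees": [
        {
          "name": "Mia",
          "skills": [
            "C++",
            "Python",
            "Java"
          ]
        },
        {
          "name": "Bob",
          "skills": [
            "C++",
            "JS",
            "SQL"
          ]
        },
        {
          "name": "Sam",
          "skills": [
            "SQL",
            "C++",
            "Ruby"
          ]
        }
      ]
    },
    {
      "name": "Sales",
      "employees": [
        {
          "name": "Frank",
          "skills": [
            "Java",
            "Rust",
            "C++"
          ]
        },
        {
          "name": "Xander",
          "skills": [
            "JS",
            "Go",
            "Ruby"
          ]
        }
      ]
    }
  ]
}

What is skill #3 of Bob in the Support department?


Path: departments[2].employees[1].skills[2]
Value: SQL

ANSWER: SQL


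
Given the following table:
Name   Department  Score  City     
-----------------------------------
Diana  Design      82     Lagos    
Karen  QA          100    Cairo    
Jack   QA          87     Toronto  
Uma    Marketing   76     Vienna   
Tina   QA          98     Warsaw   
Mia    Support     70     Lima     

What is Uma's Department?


Row 4: Uma
Department = Marketing

ANSWER: Marketing


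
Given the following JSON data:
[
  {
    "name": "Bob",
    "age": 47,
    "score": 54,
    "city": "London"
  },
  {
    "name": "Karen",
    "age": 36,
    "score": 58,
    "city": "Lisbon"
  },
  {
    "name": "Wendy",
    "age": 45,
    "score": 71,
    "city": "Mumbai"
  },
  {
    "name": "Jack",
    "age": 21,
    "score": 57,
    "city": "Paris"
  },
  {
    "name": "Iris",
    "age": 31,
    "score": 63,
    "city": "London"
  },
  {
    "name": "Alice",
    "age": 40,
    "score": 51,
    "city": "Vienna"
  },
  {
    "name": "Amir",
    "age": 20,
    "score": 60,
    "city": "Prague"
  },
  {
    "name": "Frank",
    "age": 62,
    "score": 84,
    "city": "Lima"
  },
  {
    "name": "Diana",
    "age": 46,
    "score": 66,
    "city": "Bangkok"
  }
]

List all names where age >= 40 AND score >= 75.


Checking both conditions:
  Bob (age=47, score=54) -> no
  Karen (age=36, score=58) -> no
  Wendy (age=45, score=71) -> no
  Jack (age=21, score=57) -> no
  Iris (age=31, score=63) -> no
  Alice (age=40, score=51) -> no
  Amir (age=20, score=60) -> no
  Frank (age=62, score=84) -> YES
  Diana (age=46, score=66) -> no


ANSWER: Frank


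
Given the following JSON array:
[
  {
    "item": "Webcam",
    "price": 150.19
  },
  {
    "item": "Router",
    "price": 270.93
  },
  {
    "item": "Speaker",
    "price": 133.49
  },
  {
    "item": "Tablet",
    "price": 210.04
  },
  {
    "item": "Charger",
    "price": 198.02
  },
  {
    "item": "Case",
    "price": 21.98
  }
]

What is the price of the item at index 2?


Array index 2 -> Speaker
price = 133.49

ANSWER: 133.49


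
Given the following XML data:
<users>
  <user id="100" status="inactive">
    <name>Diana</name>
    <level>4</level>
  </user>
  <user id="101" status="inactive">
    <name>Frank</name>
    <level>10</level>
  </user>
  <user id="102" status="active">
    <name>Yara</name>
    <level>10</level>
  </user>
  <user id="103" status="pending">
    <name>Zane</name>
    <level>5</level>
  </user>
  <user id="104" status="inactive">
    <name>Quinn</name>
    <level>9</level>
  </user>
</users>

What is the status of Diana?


Finding user with name = Diana
user id="100" status="inactive"

ANSWER: inactive


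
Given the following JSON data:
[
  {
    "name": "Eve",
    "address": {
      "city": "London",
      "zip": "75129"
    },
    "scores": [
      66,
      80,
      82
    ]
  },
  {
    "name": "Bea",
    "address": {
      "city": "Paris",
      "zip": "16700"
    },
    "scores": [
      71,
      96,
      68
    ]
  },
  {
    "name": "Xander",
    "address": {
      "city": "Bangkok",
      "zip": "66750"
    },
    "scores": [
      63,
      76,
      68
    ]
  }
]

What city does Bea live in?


Path: records[1].address.city
Value: Paris

ANSWER: Paris


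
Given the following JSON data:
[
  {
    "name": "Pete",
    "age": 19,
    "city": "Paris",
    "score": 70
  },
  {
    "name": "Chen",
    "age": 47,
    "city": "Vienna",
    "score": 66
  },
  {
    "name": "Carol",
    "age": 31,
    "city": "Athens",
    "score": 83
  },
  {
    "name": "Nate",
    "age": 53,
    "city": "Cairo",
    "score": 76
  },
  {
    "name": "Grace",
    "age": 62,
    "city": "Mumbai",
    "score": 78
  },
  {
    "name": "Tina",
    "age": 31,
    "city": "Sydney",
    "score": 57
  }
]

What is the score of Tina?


Looking up record where name = Tina
Record index: 5
Field 'score' = 57

ANSWER: 57


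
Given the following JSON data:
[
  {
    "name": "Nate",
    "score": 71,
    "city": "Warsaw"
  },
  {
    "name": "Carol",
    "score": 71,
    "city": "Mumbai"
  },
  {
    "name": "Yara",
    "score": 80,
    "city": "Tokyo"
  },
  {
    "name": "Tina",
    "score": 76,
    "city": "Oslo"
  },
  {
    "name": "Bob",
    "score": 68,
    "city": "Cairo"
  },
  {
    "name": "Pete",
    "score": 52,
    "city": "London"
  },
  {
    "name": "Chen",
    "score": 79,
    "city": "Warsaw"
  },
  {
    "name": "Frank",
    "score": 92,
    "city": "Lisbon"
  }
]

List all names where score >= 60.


Filtering records where score >= 60:
  Nate (score=71) -> YES
  Carol (score=71) -> YES
  Yara (score=80) -> YES
  Tina (score=76) -> YES
  Bob (score=68) -> YES
  Pete (score=52) -> no
  Chen (score=79) -> YES
  Frank (score=92) -> YES


ANSWER: Nate, Carol, Yara, Tina, Bob, Chen, Frank


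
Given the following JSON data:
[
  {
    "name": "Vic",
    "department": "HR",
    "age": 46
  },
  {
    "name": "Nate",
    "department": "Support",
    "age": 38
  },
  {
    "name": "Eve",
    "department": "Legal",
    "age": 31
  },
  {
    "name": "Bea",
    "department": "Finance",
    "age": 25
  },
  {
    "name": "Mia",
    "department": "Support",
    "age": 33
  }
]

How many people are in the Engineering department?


Scanning records for department = Engineering
  No matches found
Count: 0

ANSWER: 0


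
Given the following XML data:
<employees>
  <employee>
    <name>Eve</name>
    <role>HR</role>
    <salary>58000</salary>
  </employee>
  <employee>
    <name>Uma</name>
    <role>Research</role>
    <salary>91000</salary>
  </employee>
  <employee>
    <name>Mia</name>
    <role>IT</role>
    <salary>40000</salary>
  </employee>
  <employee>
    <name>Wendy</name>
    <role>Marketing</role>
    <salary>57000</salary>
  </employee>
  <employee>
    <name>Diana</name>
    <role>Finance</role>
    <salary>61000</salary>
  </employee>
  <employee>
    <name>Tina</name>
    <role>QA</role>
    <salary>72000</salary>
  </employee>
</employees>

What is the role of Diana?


Searching for <employee> with <name>Diana</name>
Found at position 5
<role>Finance</role>

ANSWER: Finance


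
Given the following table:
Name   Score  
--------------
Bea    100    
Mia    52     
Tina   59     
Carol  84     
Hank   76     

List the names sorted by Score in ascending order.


Sorting by Score (ascending):
  Mia: 52
  Tina: 59
  Hank: 76
  Carol: 84
  Bea: 100


ANSWER: Mia, Tina, Hank, Carol, Bea


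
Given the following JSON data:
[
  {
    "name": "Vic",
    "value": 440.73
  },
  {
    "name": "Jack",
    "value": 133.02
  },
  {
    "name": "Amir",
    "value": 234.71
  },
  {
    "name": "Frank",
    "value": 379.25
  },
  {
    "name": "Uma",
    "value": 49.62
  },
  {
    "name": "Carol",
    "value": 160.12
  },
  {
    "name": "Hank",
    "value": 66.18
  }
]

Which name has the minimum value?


Comparing values:
  Vic: 440.73
  Jack: 133.02
  Amir: 234.71
  Frank: 379.25
  Uma: 49.62
  Carol: 160.12
  Hank: 66.18
Minimum: Uma (49.62)

ANSWER: Uma


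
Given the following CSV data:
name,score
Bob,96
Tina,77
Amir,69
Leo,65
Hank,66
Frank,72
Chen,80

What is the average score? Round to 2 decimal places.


Scores: 96, 77, 69, 65, 66, 72, 80
Sum = 525
Count = 7
Average = 525 / 7 = 75.00

ANSWER: 75.00


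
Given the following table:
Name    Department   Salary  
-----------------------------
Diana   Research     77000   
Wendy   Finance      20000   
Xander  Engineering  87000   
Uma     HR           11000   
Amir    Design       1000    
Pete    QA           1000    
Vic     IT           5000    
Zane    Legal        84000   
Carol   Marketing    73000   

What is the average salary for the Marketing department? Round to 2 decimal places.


Marketing department members:
  Carol: 73000
Sum = 73000
Count = 1
Average = 73000 / 1 = 73000.00

ANSWER: 73000.00


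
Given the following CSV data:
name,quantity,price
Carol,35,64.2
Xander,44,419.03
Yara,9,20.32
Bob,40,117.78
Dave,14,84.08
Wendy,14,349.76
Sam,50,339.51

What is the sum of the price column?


Values in 'price' column:
  Row 1: 64.2
  Row 2: 419.03
  Row 3: 20.32
  Row 4: 117.78
  Row 5: 84.08
  Row 6: 349.76
  Row 7: 339.51
Sum = 64.2 + 419.03 + 20.32 + 117.78 + 84.08 + 349.76 + 339.51 = 1394.68

ANSWER: 1394.68


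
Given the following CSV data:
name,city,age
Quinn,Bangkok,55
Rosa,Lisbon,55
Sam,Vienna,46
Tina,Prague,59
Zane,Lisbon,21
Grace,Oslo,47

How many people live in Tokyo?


Scanning city column for 'Tokyo':
Total matches: 0

ANSWER: 0


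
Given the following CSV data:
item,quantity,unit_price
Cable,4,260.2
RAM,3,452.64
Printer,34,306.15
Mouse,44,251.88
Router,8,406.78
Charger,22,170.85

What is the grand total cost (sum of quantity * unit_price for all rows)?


Computing row totals:
  Cable: 4 * 260.2 = 1040.8
  RAM: 3 * 452.64 = 1357.92
  Printer: 34 * 306.15 = 10409.1
  Mouse: 44 * 251.88 = 11082.72
  Router: 8 * 406.78 = 3254.24
  Charger: 22 * 170.85 = 3758.7
Grand total = 1040.8 + 1357.92 + 10409.1 + 11082.72 + 3254.24 + 3758.7 = 30903.48

ANSWER: 30903.48


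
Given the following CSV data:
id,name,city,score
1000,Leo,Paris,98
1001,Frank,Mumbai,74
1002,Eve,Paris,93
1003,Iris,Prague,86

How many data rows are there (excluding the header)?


Counting rows (excluding header):
Header: id,name,city,score
Data rows: 4

ANSWER: 4


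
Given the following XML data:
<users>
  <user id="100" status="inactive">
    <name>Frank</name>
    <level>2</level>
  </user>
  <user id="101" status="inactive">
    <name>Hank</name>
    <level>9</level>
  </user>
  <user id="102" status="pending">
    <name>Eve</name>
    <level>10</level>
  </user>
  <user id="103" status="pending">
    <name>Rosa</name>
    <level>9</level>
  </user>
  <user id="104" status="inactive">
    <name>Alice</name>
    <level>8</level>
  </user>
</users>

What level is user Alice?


Finding user: Alice
<level>8</level>

ANSWER: 8


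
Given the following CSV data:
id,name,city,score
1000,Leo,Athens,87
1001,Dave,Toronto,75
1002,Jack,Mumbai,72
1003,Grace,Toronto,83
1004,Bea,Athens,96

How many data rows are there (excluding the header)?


Counting rows (excluding header):
Header: id,name,city,score
Data rows: 5

ANSWER: 5


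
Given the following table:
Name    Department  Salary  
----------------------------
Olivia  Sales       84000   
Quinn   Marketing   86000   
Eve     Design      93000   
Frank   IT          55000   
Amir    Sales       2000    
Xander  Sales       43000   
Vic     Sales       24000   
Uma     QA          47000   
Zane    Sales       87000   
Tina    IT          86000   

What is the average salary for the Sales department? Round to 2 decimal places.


Sales department members:
  Olivia: 84000
  Amir: 2000
  Xander: 43000
  Vic: 24000
  Zane: 87000
Sum = 240000
Count = 5
Average = 240000 / 5 = 48000.00

ANSWER: 48000.00


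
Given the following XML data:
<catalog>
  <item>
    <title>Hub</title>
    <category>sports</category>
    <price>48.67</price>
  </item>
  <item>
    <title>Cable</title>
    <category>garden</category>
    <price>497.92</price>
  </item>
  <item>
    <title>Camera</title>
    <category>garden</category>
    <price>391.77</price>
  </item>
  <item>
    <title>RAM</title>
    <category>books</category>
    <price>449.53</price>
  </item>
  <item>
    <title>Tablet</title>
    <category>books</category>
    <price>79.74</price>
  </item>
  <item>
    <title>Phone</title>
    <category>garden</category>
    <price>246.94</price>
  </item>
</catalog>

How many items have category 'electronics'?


Scanning <item> elements for <category>electronics</category>:
Count: 0

ANSWER: 0


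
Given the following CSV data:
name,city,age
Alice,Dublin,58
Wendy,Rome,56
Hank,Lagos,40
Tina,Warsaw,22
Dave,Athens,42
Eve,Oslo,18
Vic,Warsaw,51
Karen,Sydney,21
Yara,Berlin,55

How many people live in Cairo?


Scanning city column for 'Cairo':
Total matches: 0

ANSWER: 0


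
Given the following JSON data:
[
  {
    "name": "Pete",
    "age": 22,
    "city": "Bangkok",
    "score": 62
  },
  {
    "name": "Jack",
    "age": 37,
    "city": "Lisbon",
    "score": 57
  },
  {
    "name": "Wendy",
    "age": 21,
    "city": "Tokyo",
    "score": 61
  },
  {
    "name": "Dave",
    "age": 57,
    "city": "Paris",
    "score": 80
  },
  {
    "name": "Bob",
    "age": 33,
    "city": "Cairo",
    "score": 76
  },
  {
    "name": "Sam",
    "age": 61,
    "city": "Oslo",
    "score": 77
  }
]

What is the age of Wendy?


Looking up record where name = Wendy
Record index: 2
Field 'age' = 21

ANSWER: 21


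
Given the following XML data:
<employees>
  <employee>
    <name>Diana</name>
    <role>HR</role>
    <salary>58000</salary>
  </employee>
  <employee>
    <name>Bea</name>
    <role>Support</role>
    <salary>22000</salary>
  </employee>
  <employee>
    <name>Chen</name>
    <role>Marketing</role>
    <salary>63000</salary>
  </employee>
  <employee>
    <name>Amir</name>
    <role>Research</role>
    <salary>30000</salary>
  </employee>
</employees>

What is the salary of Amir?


Searching for <employee> with <name>Amir</name>
Found at position 4
<salary>30000</salary>

ANSWER: 30000


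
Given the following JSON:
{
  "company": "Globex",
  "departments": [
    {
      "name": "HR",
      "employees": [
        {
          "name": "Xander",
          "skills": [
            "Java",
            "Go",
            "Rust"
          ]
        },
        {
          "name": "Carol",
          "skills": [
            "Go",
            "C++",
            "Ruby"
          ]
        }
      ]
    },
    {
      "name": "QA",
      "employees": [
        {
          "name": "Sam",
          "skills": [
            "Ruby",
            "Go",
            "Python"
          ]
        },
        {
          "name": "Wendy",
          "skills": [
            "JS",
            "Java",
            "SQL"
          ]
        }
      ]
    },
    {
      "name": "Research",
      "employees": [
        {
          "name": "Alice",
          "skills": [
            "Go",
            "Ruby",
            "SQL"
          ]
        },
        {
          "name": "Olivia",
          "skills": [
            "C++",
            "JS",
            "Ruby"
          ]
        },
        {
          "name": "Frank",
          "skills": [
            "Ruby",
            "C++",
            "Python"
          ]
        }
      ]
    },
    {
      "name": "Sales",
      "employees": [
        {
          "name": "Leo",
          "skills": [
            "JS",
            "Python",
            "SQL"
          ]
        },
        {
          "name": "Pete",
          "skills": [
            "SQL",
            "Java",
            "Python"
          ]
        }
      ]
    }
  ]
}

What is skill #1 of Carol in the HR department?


Path: departments[0].employees[1].skills[0]
Value: Go

ANSWER: Go


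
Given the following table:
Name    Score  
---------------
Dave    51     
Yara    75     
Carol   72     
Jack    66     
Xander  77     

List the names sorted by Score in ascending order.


Sorting by Score (ascending):
  Dave: 51
  Jack: 66
  Carol: 72
  Yara: 75
  Xander: 77


ANSWER: Dave, Jack, Carol, Yara, Xander


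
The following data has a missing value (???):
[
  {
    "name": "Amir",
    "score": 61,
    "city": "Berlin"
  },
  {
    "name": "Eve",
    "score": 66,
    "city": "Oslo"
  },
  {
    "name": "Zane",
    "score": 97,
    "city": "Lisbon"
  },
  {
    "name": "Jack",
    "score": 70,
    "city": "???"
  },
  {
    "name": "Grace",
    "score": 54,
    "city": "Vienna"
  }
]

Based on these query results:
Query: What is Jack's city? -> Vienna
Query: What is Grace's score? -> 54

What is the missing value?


The missing value is Jack's city
From query: Jack's city = Vienna

ANSWER: Vienna


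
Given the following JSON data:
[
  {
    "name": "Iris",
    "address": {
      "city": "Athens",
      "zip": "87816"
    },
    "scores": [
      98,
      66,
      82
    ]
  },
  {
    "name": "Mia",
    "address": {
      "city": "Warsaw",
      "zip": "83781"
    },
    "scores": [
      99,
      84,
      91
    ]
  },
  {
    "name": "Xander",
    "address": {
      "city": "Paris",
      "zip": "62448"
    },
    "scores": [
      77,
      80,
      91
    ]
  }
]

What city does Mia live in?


Path: records[1].address.city
Value: Warsaw

ANSWER: Warsaw


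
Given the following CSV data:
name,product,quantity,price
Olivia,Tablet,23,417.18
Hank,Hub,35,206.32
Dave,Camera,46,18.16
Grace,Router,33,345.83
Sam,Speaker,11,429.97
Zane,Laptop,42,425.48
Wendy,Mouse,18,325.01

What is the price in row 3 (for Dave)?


Row 3: Dave
Column 'price' = 18.16

ANSWER: 18.16


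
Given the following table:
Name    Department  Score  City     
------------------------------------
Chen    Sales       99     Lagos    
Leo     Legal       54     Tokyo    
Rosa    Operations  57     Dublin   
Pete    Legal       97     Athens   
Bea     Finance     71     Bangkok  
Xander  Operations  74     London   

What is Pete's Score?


Row 4: Pete
Score = 97

ANSWER: 97


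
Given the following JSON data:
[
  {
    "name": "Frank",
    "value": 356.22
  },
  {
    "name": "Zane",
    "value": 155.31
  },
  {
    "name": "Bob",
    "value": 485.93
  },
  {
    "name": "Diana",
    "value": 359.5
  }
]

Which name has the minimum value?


Comparing values:
  Frank: 356.22
  Zane: 155.31
  Bob: 485.93
  Diana: 359.5
Minimum: Zane (155.31)

ANSWER: Zane


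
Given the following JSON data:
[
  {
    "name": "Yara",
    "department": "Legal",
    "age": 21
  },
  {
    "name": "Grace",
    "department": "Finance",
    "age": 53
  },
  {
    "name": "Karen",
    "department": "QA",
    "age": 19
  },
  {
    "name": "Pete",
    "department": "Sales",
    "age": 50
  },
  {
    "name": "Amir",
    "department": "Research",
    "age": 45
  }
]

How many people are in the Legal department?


Scanning records for department = Legal
  Record 0: Yara
Count: 1

ANSWER: 1


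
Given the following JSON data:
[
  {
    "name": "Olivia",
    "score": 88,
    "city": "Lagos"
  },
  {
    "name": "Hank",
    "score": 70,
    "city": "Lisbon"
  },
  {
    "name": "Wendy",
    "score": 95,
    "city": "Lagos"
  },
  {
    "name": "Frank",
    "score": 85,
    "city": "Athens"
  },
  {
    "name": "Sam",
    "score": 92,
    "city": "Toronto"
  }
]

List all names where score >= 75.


Filtering records where score >= 75:
  Olivia (score=88) -> YES
  Hank (score=70) -> no
  Wendy (score=95) -> YES
  Frank (score=85) -> YES
  Sam (score=92) -> YES


ANSWER: Olivia, Wendy, Frank, Sam


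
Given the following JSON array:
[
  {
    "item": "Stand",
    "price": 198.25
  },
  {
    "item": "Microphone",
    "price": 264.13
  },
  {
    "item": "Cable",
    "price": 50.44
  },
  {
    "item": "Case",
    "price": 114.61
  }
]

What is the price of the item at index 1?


Array index 1 -> Microphone
price = 264.13

ANSWER: 264.13
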